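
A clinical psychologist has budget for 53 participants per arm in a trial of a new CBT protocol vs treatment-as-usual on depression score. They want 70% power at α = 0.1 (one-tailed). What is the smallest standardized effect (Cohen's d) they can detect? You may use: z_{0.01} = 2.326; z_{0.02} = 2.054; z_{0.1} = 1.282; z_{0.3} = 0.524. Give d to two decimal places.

d_min ≈ 0.35

For two independent groups of n = 53 each: d_min = (z_{α} + z_β)·√(2/n).
z-sum = 1.282 + 0.524 = 1.806.
d_min = 1.806 × √(2/53) = 1.806 × 0.1943 = 0.351.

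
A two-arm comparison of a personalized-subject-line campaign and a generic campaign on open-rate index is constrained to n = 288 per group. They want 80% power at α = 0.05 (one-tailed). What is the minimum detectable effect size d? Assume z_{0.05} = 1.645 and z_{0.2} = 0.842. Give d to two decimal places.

d_min ≈ 0.21

For two independent groups of n = 288 each: d_min = (z_{α} + z_β)·√(2/n).
z-sum = 1.645 + 0.842 = 2.487.
d_min = 2.487 × √(2/288) = 2.487 × 0.0833 = 0.207.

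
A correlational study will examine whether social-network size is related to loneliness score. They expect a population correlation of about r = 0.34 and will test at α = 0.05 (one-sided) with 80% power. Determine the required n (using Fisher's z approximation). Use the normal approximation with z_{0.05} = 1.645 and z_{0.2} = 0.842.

Fisher's z: C = ½·ln((1+r)/(1−r)) = ½·ln(2.0303) = 0.3541.
n = ((z_{α} + z_β)/C)² + 3.
(1.645 + 0.842) / 0.3541 = 2.487 / 0.3541 = 7.023.
n = 7.023² + 3 = 49.33 + 3 = 52.3.
Round up.

n = 53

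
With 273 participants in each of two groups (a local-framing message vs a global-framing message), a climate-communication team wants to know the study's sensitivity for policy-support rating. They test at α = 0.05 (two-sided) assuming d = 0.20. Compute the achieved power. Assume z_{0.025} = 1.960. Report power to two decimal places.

power ≈ 0.65

For two equal groups, power = Φ(d·√(n/2) − z_{α/2}).
d·√(n/2) = 0.20 × √(273/2) = 0.20 × 11.683 = 2.337.
z_β = 2.337 − 1.960 = 0.377.
Power = Φ(0.377) = 0.647.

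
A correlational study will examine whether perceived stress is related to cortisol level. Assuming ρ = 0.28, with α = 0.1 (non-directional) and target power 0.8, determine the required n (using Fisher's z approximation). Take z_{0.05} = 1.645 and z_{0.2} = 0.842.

n = 78

Fisher's z: C = ½·ln((1+r)/(1−r)) = ½·ln(1.7778) = 0.2877.
n = ((z_{α/2} + z_β)/C)² + 3.
(1.645 + 0.842) / 0.2877 = 2.487 / 0.2877 = 8.644.
n = 8.644² + 3 = 74.73 + 3 = 77.7.
Round up.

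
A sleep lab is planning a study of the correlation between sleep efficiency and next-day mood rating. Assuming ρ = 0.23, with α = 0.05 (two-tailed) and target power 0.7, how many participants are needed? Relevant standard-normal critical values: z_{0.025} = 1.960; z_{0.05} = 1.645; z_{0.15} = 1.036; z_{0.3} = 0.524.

Fisher's z: C = ½·ln((1+r)/(1−r)) = ½·ln(1.5974) = 0.2342.
n = ((z_{α/2} + z_β)/C)² + 3.
(1.960 + 0.524) / 0.2342 = 2.484 / 0.2342 = 10.606.
n = 10.606² + 3 = 112.49 + 3 = 115.5.
Round up.

n = 116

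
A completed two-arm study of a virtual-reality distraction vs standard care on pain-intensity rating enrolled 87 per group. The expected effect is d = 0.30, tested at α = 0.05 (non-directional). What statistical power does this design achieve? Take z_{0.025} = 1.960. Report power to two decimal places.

For two equal groups, power = Φ(d·√(n/2) − z_{α/2}).
d·√(n/2) = 0.30 × √(87/2) = 0.30 × 6.595 = 1.979.
z_β = 1.979 − 1.960 = 0.019.
Power = Φ(0.019) = 0.507.

power ≈ 0.51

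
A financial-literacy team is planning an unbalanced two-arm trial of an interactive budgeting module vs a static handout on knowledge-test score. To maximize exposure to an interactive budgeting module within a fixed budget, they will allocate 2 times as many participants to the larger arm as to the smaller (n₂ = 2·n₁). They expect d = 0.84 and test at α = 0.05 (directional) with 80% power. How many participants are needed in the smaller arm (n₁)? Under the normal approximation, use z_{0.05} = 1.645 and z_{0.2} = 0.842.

n₁ = 14

With allocation ratio k = n₂/n₁ = 2, Var(x̄₁−x̄₂) = σ²(1/n₁ + 1/(k·n₁)) = σ²·(k+1)/(k·n₁).
So n₁ = (1 + 1/k)·((z_{α} + z_β)/d)² = 1.500 × (2.487/0.84)².
n₁ = 1.500 × 8.77 = 13.1.
Round up: n₁ = 14, giving n₂ = 2 × 14 = 28.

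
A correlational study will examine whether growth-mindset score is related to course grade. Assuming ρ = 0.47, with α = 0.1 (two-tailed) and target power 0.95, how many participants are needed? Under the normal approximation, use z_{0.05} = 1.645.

n = 45

Fisher's z: C = ½·ln((1+r)/(1−r)) = ½·ln(2.7736) = 0.5101.
n = ((z_{α/2} + z_β)/C)² + 3.
(1.645 + 1.645) / 0.5101 = 3.290 / 0.5101 = 6.450.
n = 6.450² + 3 = 41.60 + 3 = 44.6.
Round up.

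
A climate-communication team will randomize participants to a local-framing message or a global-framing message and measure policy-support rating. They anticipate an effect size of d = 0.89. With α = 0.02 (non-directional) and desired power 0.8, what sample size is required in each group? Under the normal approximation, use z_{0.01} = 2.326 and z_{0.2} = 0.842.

For two independent groups with equal n: n = 2·((z_{α/2} + z_β) / d)².
z_{α/2} + z_β = 2.326 + 0.842 = 3.168.
n = 2 × (3.168 / 0.89)² = 2 × 3.560² = 2 × 12.67 = 25.3.
Round up to the next whole participant.

n = 26 per group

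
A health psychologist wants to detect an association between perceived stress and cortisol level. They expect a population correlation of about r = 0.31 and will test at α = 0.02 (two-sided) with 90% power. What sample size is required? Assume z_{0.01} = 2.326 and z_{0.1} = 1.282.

Fisher's z: C = ½·ln((1+r)/(1−r)) = ½·ln(1.8986) = 0.3205.
n = ((z_{α/2} + z_β)/C)² + 3.
(2.326 + 1.282) / 0.3205 = 3.608 / 0.3205 = 11.257.
n = 11.257² + 3 = 126.73 + 3 = 129.7.
Round up.

n = 130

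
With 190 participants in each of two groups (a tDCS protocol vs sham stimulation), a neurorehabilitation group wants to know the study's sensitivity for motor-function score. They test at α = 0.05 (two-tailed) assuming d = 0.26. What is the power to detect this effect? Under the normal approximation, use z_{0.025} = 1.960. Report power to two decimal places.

For two equal groups, power = Φ(d·√(n/2) − z_{α/2}).
d·√(n/2) = 0.26 × √(190/2) = 0.26 × 9.747 = 2.534.
z_β = 2.534 − 1.960 = 0.574.
Power = Φ(0.574) = 0.717.

power ≈ 0.72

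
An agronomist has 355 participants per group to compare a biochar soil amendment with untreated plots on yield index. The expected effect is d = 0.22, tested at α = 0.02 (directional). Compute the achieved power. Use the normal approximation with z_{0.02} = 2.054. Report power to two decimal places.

For two equal groups, power = Φ(d·√(n/2) − z_{α}).
d·√(n/2) = 0.22 × √(355/2) = 0.22 × 13.323 = 2.931.
z_β = 2.931 − 2.054 = 0.877.
Power = Φ(0.877) = 0.810.

power ≈ 0.81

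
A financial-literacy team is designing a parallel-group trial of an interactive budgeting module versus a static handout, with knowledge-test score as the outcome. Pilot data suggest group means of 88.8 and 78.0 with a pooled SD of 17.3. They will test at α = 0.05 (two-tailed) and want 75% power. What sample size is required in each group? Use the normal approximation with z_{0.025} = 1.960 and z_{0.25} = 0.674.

Cohen's d = |M₁ − M₂| / SD_pooled = |88.8 − 78.0| / 17.3 = 10.8 / 17.3 = 0.624.
For two independent groups with equal n: n = 2·((z_{α/2} + z_β) / d)².
z_{α/2} + z_β = 1.960 + 0.674 = 2.634.
n = 2 × (2.634 / 0.624)² = 2 × 4.221² = 2 × 17.82 = 35.6.
Round up to the next whole participant.

n = 36 per group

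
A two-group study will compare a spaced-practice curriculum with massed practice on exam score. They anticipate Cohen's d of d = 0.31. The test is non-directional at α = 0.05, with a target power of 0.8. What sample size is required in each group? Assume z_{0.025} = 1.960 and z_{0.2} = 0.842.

n = 164 per group

For two independent groups with equal n: n = 2·((z_{α/2} + z_β) / d)².
z_{α/2} + z_β = 1.960 + 0.842 = 2.802.
n = 2 × (2.802 / 0.31)² = 2 × 9.039² = 2 × 81.70 = 163.4.
Round up to the next whole participant.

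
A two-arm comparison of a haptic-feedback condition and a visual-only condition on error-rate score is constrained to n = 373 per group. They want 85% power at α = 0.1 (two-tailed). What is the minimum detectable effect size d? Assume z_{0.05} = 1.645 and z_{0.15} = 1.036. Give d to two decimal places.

d_min ≈ 0.20

For two independent groups of n = 373 each: d_min = (z_{α/2} + z_β)·√(2/n).
z-sum = 1.645 + 1.036 = 2.681.
d_min = 2.681 × √(2/373) = 2.681 × 0.0732 = 0.196.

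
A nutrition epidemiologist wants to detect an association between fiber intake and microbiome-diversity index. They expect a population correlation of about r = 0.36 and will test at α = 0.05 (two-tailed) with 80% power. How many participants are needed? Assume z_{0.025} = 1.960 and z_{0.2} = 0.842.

Fisher's z: C = ½·ln((1+r)/(1−r)) = ½·ln(2.1250) = 0.3769.
n = ((z_{α/2} + z_β)/C)² + 3.
(1.960 + 0.842) / 0.3769 = 2.802 / 0.3769 = 7.434.
n = 7.434² + 3 = 55.27 + 3 = 58.3.
Round up.

n = 59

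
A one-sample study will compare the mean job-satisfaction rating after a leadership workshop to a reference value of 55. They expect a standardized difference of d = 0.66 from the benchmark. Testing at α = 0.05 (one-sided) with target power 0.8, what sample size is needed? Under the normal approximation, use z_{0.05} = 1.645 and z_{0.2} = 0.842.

n = 15

For a one-sample test: n = ((z_{α} + z_β) / d)².
z_{α} + z_β = 1.645 + 0.842 = 2.487.
n = (2.487 / 0.66)² = 3.768² = 14.20.
Round up.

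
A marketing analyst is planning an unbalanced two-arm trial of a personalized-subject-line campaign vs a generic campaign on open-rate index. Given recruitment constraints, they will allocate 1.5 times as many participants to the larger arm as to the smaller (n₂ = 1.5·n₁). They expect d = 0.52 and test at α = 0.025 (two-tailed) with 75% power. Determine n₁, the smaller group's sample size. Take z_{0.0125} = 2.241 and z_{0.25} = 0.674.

With allocation ratio k = n₂/n₁ = 1.5, Var(x̄₁−x̄₂) = σ²(1/n₁ + 1/(k·n₁)) = σ²·(k+1)/(k·n₁).
So n₁ = (1 + 1/k)·((z_{α/2} + z_β)/d)² = 1.667 × (2.915/0.52)².
n₁ = 1.667 × 31.42 = 52.4.
Round up: n₁ = 53, giving n₂ = ⌈1.5 × 53⌉ = ⌈79.5⌉ = 80.

n₁ = 53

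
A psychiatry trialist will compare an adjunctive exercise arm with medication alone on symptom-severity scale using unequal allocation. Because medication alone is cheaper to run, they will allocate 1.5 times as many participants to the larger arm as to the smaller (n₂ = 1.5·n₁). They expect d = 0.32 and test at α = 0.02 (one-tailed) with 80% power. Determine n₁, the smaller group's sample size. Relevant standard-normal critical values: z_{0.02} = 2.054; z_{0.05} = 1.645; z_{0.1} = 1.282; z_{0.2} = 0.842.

n₁ = 137

With allocation ratio k = n₂/n₁ = 1.5, Var(x̄₁−x̄₂) = σ²(1/n₁ + 1/(k·n₁)) = σ²·(k+1)/(k·n₁).
So n₁ = (1 + 1/k)·((z_{α} + z_β)/d)² = 1.667 × (2.896/0.32)².
n₁ = 1.667 × 81.90 = 136.5.
Round up: n₁ = 137, giving n₂ = ⌈1.5 × 137⌉ = ⌈205.5⌉ = 206.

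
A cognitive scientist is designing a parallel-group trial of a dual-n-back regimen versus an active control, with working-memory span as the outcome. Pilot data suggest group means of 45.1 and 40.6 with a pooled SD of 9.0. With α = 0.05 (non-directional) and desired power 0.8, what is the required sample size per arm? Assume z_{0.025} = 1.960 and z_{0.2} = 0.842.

n = 63 per group

Cohen's d = |M₁ − M₂| / SD_pooled = |45.1 − 40.6| / 9.0 = 4.5 / 9.0 = 0.500.
For two independent groups with equal n: n = 2·((z_{α/2} + z_β) / d)².
z_{α/2} + z_β = 1.960 + 0.842 = 2.802.
n = 2 × (2.802 / 0.500)² = 2 × 5.604² = 2 × 31.40 = 62.8.
Round up to the next whole participant.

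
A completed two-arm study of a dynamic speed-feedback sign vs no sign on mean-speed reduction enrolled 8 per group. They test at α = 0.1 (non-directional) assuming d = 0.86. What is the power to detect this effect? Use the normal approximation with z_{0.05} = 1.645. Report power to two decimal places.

For two equal groups, power = Φ(d·√(n/2) − z_{α/2}).
d·√(n/2) = 0.86 × √(8/2) = 0.86 × 2.000 = 1.720.
z_β = 1.720 − 1.645 = 0.075.
Power = Φ(0.075) = 0.530.

power ≈ 0.53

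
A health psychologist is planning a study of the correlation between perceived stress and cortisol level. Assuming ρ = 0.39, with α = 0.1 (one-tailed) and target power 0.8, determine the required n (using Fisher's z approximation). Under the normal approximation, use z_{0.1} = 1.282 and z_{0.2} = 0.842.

Fisher's z: C = ½·ln((1+r)/(1−r)) = ½·ln(2.2787) = 0.4118.
n = ((z_{α} + z_β)/C)² + 3.
(1.282 + 0.842) / 0.4118 = 2.124 / 0.4118 = 5.158.
n = 5.158² + 3 = 26.60 + 3 = 29.6.
Round up.

n = 30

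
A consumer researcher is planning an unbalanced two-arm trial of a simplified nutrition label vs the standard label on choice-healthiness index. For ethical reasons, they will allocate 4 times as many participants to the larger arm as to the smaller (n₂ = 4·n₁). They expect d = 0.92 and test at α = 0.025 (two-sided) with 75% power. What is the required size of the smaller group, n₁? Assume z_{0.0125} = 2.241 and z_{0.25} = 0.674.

With allocation ratio k = n₂/n₁ = 4, Var(x̄₁−x̄₂) = σ²(1/n₁ + 1/(k·n₁)) = σ²·(k+1)/(k·n₁).
So n₁ = (1 + 1/k)·((z_{α/2} + z_β)/d)² = 1.250 × (2.915/0.92)².
n₁ = 1.250 × 10.04 = 12.5.
Round up: n₁ = 13, giving n₂ = 4 × 13 = 52.

n₁ = 13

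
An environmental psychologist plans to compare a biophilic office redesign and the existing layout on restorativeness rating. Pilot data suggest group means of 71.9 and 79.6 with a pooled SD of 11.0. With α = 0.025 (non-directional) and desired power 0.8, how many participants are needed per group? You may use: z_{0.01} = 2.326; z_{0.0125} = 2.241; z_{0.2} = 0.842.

Cohen's d = |M₁ − M₂| / SD_pooled = |71.9 − 79.6| / 11.0 = 7.7 / 11.0 = 0.700.
For two independent groups with equal n: n = 2·((z_{α/2} + z_β) / d)².
z_{α/2} + z_β = 2.241 + 0.842 = 3.083.
n = 2 × (3.083 / 0.700)² = 2 × 4.404² = 2 × 19.40 = 38.8.
Round up to the next whole participant.

n = 39 per group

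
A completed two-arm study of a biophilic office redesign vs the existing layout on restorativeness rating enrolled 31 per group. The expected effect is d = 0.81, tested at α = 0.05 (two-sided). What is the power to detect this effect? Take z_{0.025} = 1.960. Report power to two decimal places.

power ≈ 0.89

For two equal groups, power = Φ(d·√(n/2) − z_{α/2}).
d·√(n/2) = 0.81 × √(31/2) = 0.81 × 3.937 = 3.189.
z_β = 3.189 − 1.960 = 1.229.
Power = Φ(1.229) = 0.890.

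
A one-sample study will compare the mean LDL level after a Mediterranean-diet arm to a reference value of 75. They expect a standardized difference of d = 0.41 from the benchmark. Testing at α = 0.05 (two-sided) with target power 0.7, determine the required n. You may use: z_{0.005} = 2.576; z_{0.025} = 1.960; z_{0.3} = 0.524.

For a one-sample test: n = ((z_{α/2} + z_β) / d)².
z_{α/2} + z_β = 1.960 + 0.524 = 2.484.
n = (2.484 / 0.41)² = 6.059² = 36.71.
Round up.

n = 37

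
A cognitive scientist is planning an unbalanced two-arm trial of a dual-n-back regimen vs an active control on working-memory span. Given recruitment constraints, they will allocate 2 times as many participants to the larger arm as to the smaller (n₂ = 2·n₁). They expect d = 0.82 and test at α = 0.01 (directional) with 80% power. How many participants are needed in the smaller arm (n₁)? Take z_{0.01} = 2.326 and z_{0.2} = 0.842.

n₁ = 23

With allocation ratio k = n₂/n₁ = 2, Var(x̄₁−x̄₂) = σ²(1/n₁ + 1/(k·n₁)) = σ²·(k+1)/(k·n₁).
So n₁ = (1 + 1/k)·((z_{α} + z_β)/d)² = 1.500 × (3.168/0.82)².
n₁ = 1.500 × 14.93 = 22.4.
Round up: n₁ = 23, giving n₂ = 2 × 23 = 46.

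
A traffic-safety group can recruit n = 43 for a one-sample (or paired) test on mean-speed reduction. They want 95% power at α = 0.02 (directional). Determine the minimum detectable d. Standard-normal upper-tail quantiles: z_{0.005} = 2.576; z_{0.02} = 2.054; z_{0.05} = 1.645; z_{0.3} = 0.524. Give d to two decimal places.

For a single sample (or paired design) of n = 43: d_min = (z_{α} + z_β)/√n.
z-sum = 2.054 + 1.645 = 3.699.
d_min = 3.699 / √43 = 3.699 / 6.557 = 0.564.

d_min ≈ 0.56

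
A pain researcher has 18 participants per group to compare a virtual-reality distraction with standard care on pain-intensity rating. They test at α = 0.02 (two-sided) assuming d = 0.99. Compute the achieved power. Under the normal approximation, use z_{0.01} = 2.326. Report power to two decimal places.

power ≈ 0.74

For two equal groups, power = Φ(d·√(n/2) − z_{α/2}).
d·√(n/2) = 0.99 × √(18/2) = 0.99 × 3.000 = 2.970.
z_β = 2.970 − 2.326 = 0.644.
Power = Φ(0.644) = 0.740.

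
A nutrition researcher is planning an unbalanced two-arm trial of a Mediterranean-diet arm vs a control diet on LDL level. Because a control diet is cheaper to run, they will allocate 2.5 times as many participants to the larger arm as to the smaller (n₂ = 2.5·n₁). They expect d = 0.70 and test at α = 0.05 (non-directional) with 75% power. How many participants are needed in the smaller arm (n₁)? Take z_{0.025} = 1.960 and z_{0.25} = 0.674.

With allocation ratio k = n₂/n₁ = 2.5, Var(x̄₁−x̄₂) = σ²(1/n₁ + 1/(k·n₁)) = σ²·(k+1)/(k·n₁).
So n₁ = (1 + 1/k)·((z_{α/2} + z_β)/d)² = 1.400 × (2.634/0.70)².
n₁ = 1.400 × 14.16 = 19.8.
Round up: n₁ = 20, giving n₂ = 2.5 × 20 = 50.

n₁ = 20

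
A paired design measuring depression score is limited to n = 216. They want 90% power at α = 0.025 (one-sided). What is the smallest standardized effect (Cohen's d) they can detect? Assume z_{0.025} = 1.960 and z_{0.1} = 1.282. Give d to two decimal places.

d_min ≈ 0.22

For a single sample (or paired design) of n = 216: d_min = (z_{α} + z_β)/√n.
z-sum = 1.960 + 1.282 = 3.242.
d_min = 3.242 / √216 = 3.242 / 14.697 = 0.221.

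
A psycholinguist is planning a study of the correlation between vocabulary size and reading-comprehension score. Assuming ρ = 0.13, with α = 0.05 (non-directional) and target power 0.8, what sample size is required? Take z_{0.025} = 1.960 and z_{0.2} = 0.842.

n = 463

Fisher's z: C = ½·ln((1+r)/(1−r)) = ½·ln(1.2989) = 0.1307.
n = ((z_{α/2} + z_β)/C)² + 3.
(1.960 + 0.842) / 0.1307 = 2.802 / 0.1307 = 21.438.
n = 21.438² + 3 = 459.61 + 3 = 462.6.
Round up.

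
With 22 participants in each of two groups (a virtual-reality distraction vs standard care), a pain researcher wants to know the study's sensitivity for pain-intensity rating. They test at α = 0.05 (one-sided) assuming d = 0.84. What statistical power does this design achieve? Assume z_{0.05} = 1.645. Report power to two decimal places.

For two equal groups, power = Φ(d·√(n/2) − z_{α}).
d·√(n/2) = 0.84 × √(22/2) = 0.84 × 3.317 = 2.786.
z_β = 2.786 − 1.645 = 1.141.
Power = Φ(1.141) = 0.873.

power ≈ 0.87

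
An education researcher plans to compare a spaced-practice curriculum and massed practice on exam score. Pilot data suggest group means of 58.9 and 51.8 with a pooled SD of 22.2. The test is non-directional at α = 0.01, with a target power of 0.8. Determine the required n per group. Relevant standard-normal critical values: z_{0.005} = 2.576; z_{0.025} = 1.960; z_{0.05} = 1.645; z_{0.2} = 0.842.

Cohen's d = |M₁ − M₂| / SD_pooled = |58.9 − 51.8| / 22.2 = 7.1 / 22.2 = 0.320.
For two independent groups with equal n: n = 2·((z_{α/2} + z_β) / d)².
z_{α/2} + z_β = 2.576 + 0.842 = 3.418.
n = 2 × (3.418 / 0.320)² = 2 × 10.681² = 2 × 114.09 = 228.2.
Round up to the next whole participant.

n = 229 per group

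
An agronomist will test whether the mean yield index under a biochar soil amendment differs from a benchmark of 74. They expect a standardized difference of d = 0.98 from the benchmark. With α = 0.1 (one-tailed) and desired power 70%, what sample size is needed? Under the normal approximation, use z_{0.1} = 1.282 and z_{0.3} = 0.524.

n = 4

For a one-sample test: n = ((z_{α} + z_β) / d)².
z_{α} + z_β = 1.282 + 0.524 = 1.806.
n = (1.806 / 0.98)² = 1.843² = 3.40.
Round up.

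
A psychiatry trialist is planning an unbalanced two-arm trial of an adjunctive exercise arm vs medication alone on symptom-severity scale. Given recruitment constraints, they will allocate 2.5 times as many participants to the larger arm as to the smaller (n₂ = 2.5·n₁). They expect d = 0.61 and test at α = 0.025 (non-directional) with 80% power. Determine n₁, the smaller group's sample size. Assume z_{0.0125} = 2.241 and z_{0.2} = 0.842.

With allocation ratio k = n₂/n₁ = 2.5, Var(x̄₁−x̄₂) = σ²(1/n₁ + 1/(k·n₁)) = σ²·(k+1)/(k·n₁).
So n₁ = (1 + 1/k)·((z_{α/2} + z_β)/d)² = 1.400 × (3.083/0.61)².
n₁ = 1.400 × 25.54 = 35.8.
Round up: n₁ = 36, giving n₂ = 2.5 × 36 = 90.

n₁ = 36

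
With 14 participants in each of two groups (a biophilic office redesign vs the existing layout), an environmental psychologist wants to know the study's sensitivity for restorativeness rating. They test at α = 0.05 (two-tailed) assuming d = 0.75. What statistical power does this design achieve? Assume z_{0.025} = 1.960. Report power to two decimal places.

For two equal groups, power = Φ(d·√(n/2) − z_{α/2}).
d·√(n/2) = 0.75 × √(14/2) = 0.75 × 2.646 = 1.984.
z_β = 1.984 − 1.960 = 0.024.
Power = Φ(0.024) = 0.510.

power ≈ 0.51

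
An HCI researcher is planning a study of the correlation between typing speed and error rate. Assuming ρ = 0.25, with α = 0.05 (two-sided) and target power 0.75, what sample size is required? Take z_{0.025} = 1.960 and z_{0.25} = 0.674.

n = 110

Fisher's z: C = ½·ln((1+r)/(1−r)) = ½·ln(1.6667) = 0.2554.
n = ((z_{α/2} + z_β)/C)² + 3.
(1.960 + 0.674) / 0.2554 = 2.634 / 0.2554 = 10.313.
n = 10.313² + 3 = 106.36 + 3 = 109.4.
Round up.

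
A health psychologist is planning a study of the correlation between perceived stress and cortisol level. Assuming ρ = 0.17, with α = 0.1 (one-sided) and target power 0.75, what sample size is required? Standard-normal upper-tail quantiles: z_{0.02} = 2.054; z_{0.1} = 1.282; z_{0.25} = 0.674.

Fisher's z: C = ½·ln((1+r)/(1−r)) = ½·ln(1.4096) = 0.1717.
n = ((z_{α} + z_β)/C)² + 3.
(1.282 + 0.674) / 0.1717 = 1.956 / 0.1717 = 11.392.
n = 11.392² + 3 = 129.78 + 3 = 132.8.
Round up.

n = 133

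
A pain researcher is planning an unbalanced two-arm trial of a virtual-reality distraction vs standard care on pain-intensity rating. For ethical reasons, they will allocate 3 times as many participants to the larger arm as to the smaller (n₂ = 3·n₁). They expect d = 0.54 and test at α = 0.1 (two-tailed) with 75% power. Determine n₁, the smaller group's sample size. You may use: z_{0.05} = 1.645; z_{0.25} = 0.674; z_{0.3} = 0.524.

With allocation ratio k = n₂/n₁ = 3, Var(x̄₁−x̄₂) = σ²(1/n₁ + 1/(k·n₁)) = σ²·(k+1)/(k·n₁).
So n₁ = (1 + 1/k)·((z_{α/2} + z_β)/d)² = 1.333 × (2.319/0.54)².
n₁ = 1.333 × 18.44 = 24.6.
Round up: n₁ = 25, giving n₂ = 3 × 25 = 75.

n₁ = 25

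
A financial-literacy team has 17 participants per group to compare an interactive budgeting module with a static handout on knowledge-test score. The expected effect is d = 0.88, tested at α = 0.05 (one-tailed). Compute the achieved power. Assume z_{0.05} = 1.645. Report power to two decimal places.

power ≈ 0.82

For two equal groups, power = Φ(d·√(n/2) − z_{α}).
d·√(n/2) = 0.88 × √(17/2) = 0.88 × 2.915 = 2.566.
z_β = 2.566 − 1.645 = 0.921.
Power = Φ(0.921) = 0.821.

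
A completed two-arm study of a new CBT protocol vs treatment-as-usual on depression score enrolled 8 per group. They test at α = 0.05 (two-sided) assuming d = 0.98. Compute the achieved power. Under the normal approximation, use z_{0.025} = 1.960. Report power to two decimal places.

power ≈ 0.50

For two equal groups, power = Φ(d·√(n/2) − z_{α/2}).
d·√(n/2) = 0.98 × √(8/2) = 0.98 × 2.000 = 1.960.
z_β = 1.960 − 1.960 = 0.000.
Power = Φ(0.000) = 0.500.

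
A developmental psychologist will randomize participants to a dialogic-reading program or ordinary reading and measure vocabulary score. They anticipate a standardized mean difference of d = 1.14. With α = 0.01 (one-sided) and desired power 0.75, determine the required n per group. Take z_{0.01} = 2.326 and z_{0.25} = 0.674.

For two independent groups with equal n: n = 2·((z_{α} + z_β) / d)².
z_{α} + z_β = 2.326 + 0.674 = 3.000.
n = 2 × (3.000 / 1.14)² = 2 × 2.632² = 2 × 6.93 = 13.9.
Round up to the next whole participant.

n = 14 per group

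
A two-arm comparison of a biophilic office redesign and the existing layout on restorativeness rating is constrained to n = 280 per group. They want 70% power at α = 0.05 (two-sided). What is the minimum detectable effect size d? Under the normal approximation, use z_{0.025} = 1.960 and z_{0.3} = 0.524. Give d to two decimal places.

For two independent groups of n = 280 each: d_min = (z_{α/2} + z_β)·√(2/n).
z-sum = 1.960 + 0.524 = 2.484.
d_min = 2.484 × √(2/280) = 2.484 × 0.0845 = 0.210.

d_min ≈ 0.21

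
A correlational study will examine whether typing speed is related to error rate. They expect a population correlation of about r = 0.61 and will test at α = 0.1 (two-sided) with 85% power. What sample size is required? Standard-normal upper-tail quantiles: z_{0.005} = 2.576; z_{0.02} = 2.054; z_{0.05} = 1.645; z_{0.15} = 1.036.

n = 18

Fisher's z: C = ½·ln((1+r)/(1−r)) = ½·ln(4.1282) = 0.7089.
n = ((z_{α/2} + z_β)/C)² + 3.
(1.645 + 1.036) / 0.7089 = 2.681 / 0.7089 = 3.782.
n = 3.782² + 3 = 14.30 + 3 = 17.3.
Round up.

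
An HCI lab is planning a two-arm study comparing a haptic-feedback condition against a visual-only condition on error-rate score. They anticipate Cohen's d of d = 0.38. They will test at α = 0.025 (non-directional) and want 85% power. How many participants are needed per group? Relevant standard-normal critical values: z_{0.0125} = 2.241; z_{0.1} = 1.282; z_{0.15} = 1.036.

n = 149 per group

For two independent groups with equal n: n = 2·((z_{α/2} + z_β) / d)².
z_{α/2} + z_β = 2.241 + 1.036 = 3.277.
n = 2 × (3.277 / 0.38)² = 2 × 8.624² = 2 × 74.37 = 148.7.
Round up to the next whole participant.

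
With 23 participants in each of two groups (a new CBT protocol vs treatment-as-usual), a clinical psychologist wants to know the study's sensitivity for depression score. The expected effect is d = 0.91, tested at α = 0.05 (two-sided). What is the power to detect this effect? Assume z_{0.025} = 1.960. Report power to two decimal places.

power ≈ 0.87

For two equal groups, power = Φ(d·√(n/2) − z_{α/2}).
d·√(n/2) = 0.91 × √(23/2) = 0.91 × 3.391 = 3.086.
z_β = 3.086 − 1.960 = 1.126.
Power = Φ(1.126) = 0.870.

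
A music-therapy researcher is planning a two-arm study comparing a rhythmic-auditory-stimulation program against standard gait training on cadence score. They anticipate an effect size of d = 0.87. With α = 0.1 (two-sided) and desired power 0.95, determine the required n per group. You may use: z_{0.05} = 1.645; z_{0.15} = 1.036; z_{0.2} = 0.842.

n = 29 per group

For two independent groups with equal n: n = 2·((z_{α/2} + z_β) / d)².
z_{α/2} + z_β = 1.645 + 1.645 = 3.290.
n = 2 × (3.290 / 0.87)² = 2 × 3.782² = 2 × 14.30 = 28.6.
Round up to the next whole participant.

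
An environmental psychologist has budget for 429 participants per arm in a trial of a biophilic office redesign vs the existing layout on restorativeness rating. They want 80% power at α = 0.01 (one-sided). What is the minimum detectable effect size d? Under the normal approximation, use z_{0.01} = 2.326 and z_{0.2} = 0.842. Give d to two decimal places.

For two independent groups of n = 429 each: d_min = (z_{α} + z_β)·√(2/n).
z-sum = 2.326 + 0.842 = 3.168.
d_min = 3.168 × √(2/429) = 3.168 × 0.0683 = 0.216.

d_min ≈ 0.22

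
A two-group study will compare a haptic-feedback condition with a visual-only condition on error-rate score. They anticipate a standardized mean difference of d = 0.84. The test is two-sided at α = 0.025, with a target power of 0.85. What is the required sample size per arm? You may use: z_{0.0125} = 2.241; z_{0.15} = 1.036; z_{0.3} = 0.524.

For two independent groups with equal n: n = 2·((z_{α/2} + z_β) / d)².
z_{α/2} + z_β = 2.241 + 1.036 = 3.277.
n = 2 × (3.277 / 0.84)² = 2 × 3.901² = 2 × 15.22 = 30.4.
Round up to the next whole participant.

n = 31 per group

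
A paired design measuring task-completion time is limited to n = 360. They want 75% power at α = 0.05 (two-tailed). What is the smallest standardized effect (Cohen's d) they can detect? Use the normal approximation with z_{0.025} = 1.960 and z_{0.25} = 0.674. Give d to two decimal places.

For a single sample (or paired design) of n = 360: d_min = (z_{α/2} + z_β)/√n.
z-sum = 1.960 + 0.674 = 2.634.
d_min = 2.634 / √360 = 2.634 / 18.974 = 0.139.

d_min ≈ 0.14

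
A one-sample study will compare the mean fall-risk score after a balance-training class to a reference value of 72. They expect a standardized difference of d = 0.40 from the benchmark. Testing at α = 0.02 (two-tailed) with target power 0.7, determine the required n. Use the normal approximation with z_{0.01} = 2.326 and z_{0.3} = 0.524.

n = 51

For a one-sample test: n = ((z_{α/2} + z_β) / d)².
z_{α/2} + z_β = 2.326 + 0.524 = 2.850.
n = (2.850 / 0.40)² = 7.125² = 50.77.
Round up.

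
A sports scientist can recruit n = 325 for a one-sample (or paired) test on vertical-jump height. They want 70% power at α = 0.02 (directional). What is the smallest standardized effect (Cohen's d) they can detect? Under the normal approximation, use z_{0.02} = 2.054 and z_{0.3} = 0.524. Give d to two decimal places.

For a single sample (or paired design) of n = 325: d_min = (z_{α} + z_β)/√n.
z-sum = 2.054 + 0.524 = 2.578.
d_min = 2.578 / √325 = 2.578 / 18.028 = 0.143.

d_min ≈ 0.14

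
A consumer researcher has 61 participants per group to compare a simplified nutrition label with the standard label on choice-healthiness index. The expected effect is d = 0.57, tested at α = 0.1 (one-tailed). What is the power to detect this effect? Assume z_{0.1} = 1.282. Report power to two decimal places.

For two equal groups, power = Φ(d·√(n/2) − z_{α}).
d·√(n/2) = 0.57 × √(61/2) = 0.57 × 5.523 = 3.148.
z_β = 3.148 − 1.282 = 1.866.
Power = Φ(1.866) = 0.969.

power ≈ 0.97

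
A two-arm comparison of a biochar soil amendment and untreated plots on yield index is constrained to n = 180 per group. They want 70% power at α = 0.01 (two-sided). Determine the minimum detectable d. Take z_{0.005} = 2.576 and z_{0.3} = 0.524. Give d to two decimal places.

For two independent groups of n = 180 each: d_min = (z_{α/2} + z_β)·√(2/n).
z-sum = 2.576 + 0.524 = 3.100.
d_min = 3.100 × √(2/180) = 3.100 × 0.1054 = 0.327.

d_min ≈ 0.33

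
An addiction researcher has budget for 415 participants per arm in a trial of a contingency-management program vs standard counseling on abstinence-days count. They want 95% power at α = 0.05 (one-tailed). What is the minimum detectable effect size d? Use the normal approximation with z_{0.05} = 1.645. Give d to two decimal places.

d_min ≈ 0.23

For two independent groups of n = 415 each: d_min = (z_{α} + z_β)·√(2/n).
z-sum = 1.645 + 1.645 = 3.290.
d_min = 3.290 × √(2/415) = 3.290 × 0.0694 = 0.228.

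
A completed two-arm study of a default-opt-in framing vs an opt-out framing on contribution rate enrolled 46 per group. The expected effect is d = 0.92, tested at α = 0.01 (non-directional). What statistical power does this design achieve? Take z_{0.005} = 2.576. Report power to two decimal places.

For two equal groups, power = Φ(d·√(n/2) − z_{α/2}).
d·√(n/2) = 0.92 × √(46/2) = 0.92 × 4.796 = 4.412.
z_β = 4.412 − 2.576 = 1.836.
Power = Φ(1.836) = 0.967.

power ≈ 0.97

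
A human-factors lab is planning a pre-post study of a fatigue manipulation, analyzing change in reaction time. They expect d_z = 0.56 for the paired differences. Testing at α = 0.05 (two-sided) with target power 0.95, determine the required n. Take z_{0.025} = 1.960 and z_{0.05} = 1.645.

For a paired (one-sample on differences) test: n = ((z_{α/2} + z_β) / d)².
z_{α/2} + z_β = 1.960 + 1.645 = 3.605.
n = (3.605 / 0.56)² = 6.437² = 41.44.
Round up.

n = 42 pairs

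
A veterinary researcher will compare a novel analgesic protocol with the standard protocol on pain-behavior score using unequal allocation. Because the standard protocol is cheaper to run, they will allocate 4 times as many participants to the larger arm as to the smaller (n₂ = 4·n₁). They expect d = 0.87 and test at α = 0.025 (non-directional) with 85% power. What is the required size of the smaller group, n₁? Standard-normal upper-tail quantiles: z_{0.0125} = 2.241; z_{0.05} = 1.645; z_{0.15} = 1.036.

With allocation ratio k = n₂/n₁ = 4, Var(x̄₁−x̄₂) = σ²(1/n₁ + 1/(k·n₁)) = σ²·(k+1)/(k·n₁).
So n₁ = (1 + 1/k)·((z_{α/2} + z_β)/d)² = 1.250 × (3.277/0.87)².
n₁ = 1.250 × 14.19 = 17.7.
Round up: n₁ = 18, giving n₂ = 4 × 18 = 72.

n₁ = 18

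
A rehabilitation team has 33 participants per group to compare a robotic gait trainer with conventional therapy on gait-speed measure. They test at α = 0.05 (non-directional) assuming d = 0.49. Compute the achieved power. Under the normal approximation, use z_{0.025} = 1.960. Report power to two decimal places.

power ≈ 0.51

For two equal groups, power = Φ(d·√(n/2) − z_{α/2}).
d·√(n/2) = 0.49 × √(33/2) = 0.49 × 4.062 = 1.990.
z_β = 1.990 − 1.960 = 0.030.
Power = Φ(0.030) = 0.512.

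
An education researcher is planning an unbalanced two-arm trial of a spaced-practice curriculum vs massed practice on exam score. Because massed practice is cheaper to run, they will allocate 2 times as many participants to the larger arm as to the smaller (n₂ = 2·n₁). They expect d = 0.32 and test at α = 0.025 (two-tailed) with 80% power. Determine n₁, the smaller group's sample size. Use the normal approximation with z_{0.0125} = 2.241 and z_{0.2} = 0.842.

n₁ = 140

With allocation ratio k = n₂/n₁ = 2, Var(x̄₁−x̄₂) = σ²(1/n₁ + 1/(k·n₁)) = σ²·(k+1)/(k·n₁).
So n₁ = (1 + 1/k)·((z_{α/2} + z_β)/d)² = 1.500 × (3.083/0.32)².
n₁ = 1.500 × 92.82 = 139.2.
Round up: n₁ = 140, giving n₂ = 2 × 140 = 280.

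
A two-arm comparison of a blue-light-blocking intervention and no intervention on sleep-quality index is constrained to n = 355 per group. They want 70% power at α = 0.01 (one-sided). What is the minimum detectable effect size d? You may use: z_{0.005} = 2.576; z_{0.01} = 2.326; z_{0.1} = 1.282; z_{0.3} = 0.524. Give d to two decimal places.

For two independent groups of n = 355 each: d_min = (z_{α} + z_β)·√(2/n).
z-sum = 2.326 + 0.524 = 2.850.
d_min = 2.850 × √(2/355) = 2.850 × 0.0751 = 0.214.

d_min ≈ 0.21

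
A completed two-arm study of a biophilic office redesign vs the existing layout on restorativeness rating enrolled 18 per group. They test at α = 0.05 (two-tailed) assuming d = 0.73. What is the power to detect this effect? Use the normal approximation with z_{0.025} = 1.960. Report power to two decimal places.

power ≈ 0.59

For two equal groups, power = Φ(d·√(n/2) − z_{α/2}).
d·√(n/2) = 0.73 × √(18/2) = 0.73 × 3.000 = 2.190.
z_β = 2.190 − 1.960 = 0.230.
Power = Φ(0.230) = 0.591.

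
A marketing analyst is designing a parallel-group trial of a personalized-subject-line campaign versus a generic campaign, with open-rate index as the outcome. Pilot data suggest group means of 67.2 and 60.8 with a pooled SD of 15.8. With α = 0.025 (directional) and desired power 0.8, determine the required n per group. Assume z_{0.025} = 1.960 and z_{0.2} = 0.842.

Cohen's d = |M₁ − M₂| / SD_pooled = |67.2 − 60.8| / 15.8 = 6.4 / 15.8 = 0.405.
For two independent groups with equal n: n = 2·((z_{α} + z_β) / d)².
z_{α} + z_β = 1.960 + 0.842 = 2.802.
n = 2 × (2.802 / 0.405)² = 2 × 6.919² = 2 × 47.87 = 95.7.
Round up to the next whole participant.

n = 96 per group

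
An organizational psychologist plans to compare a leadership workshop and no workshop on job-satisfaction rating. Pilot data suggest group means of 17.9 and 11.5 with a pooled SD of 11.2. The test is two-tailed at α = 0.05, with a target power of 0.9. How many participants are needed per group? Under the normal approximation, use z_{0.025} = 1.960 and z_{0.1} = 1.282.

Cohen's d = |M₁ − M₂| / SD_pooled = |17.9 − 11.5| / 11.2 = 6.4 / 11.2 = 0.571.
For two independent groups with equal n: n = 2·((z_{α/2} + z_β) / d)².
z_{α/2} + z_β = 1.960 + 1.282 = 3.242.
n = 2 × (3.242 / 0.571)² = 2 × 5.678² = 2 × 32.24 = 64.5.
Round up to the next whole participant.

n = 65 per group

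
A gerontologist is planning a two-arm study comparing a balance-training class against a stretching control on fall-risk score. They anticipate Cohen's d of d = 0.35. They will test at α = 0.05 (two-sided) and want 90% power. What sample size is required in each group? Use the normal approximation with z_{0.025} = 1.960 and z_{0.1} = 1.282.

n = 172 per group

For two independent groups with equal n: n = 2·((z_{α/2} + z_β) / d)².
z_{α/2} + z_β = 1.960 + 1.282 = 3.242.
n = 2 × (3.242 / 0.35)² = 2 × 9.263² = 2 × 85.80 = 171.6.
Round up to the next whole participant.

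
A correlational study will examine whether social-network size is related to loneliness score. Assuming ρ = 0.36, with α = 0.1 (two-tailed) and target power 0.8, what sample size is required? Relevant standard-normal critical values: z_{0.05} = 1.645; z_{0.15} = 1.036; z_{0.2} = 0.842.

Fisher's z: C = ½·ln((1+r)/(1−r)) = ½·ln(2.1250) = 0.3769.
n = ((z_{α/2} + z_β)/C)² + 3.
(1.645 + 0.842) / 0.3769 = 2.487 / 0.3769 = 6.599.
n = 6.599² + 3 = 43.54 + 3 = 46.5.
Round up.

n = 47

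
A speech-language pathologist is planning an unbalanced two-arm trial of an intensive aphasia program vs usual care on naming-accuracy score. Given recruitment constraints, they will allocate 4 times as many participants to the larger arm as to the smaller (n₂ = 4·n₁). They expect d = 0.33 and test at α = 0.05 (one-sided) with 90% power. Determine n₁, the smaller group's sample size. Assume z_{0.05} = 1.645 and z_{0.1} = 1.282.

n₁ = 99

With allocation ratio k = n₂/n₁ = 4, Var(x̄₁−x̄₂) = σ²(1/n₁ + 1/(k·n₁)) = σ²·(k+1)/(k·n₁).
So n₁ = (1 + 1/k)·((z_{α} + z_β)/d)² = 1.250 × (2.927/0.33)².
n₁ = 1.250 × 78.67 = 98.3.
Round up: n₁ = 99, giving n₂ = 4 × 99 = 396.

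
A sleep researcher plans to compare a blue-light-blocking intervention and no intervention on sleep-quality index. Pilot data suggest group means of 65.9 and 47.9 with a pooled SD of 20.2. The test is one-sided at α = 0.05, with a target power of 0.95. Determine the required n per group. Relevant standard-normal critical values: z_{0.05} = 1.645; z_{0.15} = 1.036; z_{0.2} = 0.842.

n = 28 per group

Cohen's d = |M₁ − M₂| / SD_pooled = |65.9 − 47.9| / 20.2 = 18.0 / 20.2 = 0.891.
For two independent groups with equal n: n = 2·((z_{α} + z_β) / d)².
z_{α} + z_β = 1.645 + 1.645 = 3.290.
n = 2 × (3.290 / 0.891)² = 2 × 3.692² = 2 × 13.63 = 27.3.
Round up to the next whole participant.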